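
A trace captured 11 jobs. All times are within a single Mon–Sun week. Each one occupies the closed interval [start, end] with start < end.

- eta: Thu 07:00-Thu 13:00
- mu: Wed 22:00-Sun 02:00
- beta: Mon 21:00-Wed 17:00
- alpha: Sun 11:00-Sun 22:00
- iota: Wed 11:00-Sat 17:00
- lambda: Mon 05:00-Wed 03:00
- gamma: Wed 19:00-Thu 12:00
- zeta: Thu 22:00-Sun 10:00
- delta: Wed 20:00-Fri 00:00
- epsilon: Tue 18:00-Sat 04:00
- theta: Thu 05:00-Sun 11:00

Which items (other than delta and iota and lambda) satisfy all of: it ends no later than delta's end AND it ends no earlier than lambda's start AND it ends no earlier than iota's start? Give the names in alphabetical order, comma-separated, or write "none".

beta, eta, gamma

Conditions: its end is no later than delta's end (X.end <= Fri 00:00) AND its end is no earlier than lambda's start (X.end >= Mon 05:00) AND its end is no earlier than iota's start (X.end >= Wed 11:00).
alpha: end Sun 22:00 <= Fri 00:00? ✗; end Sun 22:00 >= Mon 05:00? ✓; end Sun 22:00 >= Wed 11:00? ✓ → no.
beta: end Wed 17:00 <= Fri 00:00? ✓; end Wed 17:00 >= Mon 05:00? ✓; end Wed 17:00 >= Wed 11:00? ✓ → yes.
epsilon: end Sat 04:00 <= Fri 00:00? ✗; end Sat 04:00 >= Mon 05:00? ✓; end Sat 04:00 >= Wed 11:00? ✓ → no.
eta: end Thu 13:00 <= Fri 00:00? ✓; end Thu 13:00 >= Mon 05:00? ✓; end Thu 13:00 >= Wed 11:00? ✓ → yes.
gamma: end Thu 12:00 <= Fri 00:00? ✓; end Thu 12:00 >= Mon 05:00? ✓; end Thu 12:00 >= Wed 11:00? ✓ → yes.
mu: end Sun 02:00 <= Fri 00:00? ✗; end Sun 02:00 >= Mon 05:00? ✓; end Sun 02:00 >= Wed 11:00? ✓ → no.
theta: end Sun 11:00 <= Fri 00:00? ✗; end Sun 11:00 >= Mon 05:00? ✓; end Sun 11:00 >= Wed 11:00? ✓ → no.
zeta: end Sun 10:00 <= Fri 00:00? ✗; end Sun 10:00 >= Mon 05:00? ✓; end Sun 10:00 >= Wed 11:00? ✓ → no.
Result: beta, eta, gamma.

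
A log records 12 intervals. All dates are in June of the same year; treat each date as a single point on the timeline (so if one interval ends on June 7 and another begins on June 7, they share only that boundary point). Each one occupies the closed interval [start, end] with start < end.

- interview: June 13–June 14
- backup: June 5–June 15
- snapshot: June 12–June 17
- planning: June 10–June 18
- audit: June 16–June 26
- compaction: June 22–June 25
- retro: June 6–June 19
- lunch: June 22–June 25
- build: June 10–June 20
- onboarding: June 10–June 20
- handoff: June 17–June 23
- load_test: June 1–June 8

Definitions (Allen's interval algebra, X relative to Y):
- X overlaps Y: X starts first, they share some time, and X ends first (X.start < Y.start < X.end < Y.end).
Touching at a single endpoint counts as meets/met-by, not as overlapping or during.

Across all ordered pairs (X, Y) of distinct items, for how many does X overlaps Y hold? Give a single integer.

Checking all 132 ordered pairs for relation 'overlaps'; matching pairs in alphabetical order:
(backup, build): backup overlaps build ✓
(backup, onboarding): backup overlaps onboarding ✓
(backup, planning): backup overlaps planning ✓
(backup, retro): backup overlaps retro ✓
(backup, snapshot): backup overlaps snapshot ✓
(build, audit): build overlaps audit ✓
(build, handoff): build overlaps handoff ✓
(handoff, compaction): handoff overlaps compaction ✓
(handoff, lunch): handoff overlaps lunch ✓
(load_test, backup): load_test overlaps backup ✓
(load_test, retro): load_test overlaps retro ✓
(onboarding, audit): onboarding overlaps audit ✓
(onboarding, handoff): onboarding overlaps handoff ✓
(planning, audit): planning overlaps audit ✓
(planning, handoff): planning overlaps handoff ✓
(retro, audit): retro overlaps audit ✓
(retro, build): retro overlaps build ✓
(retro, handoff): retro overlaps handoff ✓
(retro, onboarding): retro overlaps onboarding ✓
(snapshot, audit): snapshot overlaps audit ✓
Count: 20.

20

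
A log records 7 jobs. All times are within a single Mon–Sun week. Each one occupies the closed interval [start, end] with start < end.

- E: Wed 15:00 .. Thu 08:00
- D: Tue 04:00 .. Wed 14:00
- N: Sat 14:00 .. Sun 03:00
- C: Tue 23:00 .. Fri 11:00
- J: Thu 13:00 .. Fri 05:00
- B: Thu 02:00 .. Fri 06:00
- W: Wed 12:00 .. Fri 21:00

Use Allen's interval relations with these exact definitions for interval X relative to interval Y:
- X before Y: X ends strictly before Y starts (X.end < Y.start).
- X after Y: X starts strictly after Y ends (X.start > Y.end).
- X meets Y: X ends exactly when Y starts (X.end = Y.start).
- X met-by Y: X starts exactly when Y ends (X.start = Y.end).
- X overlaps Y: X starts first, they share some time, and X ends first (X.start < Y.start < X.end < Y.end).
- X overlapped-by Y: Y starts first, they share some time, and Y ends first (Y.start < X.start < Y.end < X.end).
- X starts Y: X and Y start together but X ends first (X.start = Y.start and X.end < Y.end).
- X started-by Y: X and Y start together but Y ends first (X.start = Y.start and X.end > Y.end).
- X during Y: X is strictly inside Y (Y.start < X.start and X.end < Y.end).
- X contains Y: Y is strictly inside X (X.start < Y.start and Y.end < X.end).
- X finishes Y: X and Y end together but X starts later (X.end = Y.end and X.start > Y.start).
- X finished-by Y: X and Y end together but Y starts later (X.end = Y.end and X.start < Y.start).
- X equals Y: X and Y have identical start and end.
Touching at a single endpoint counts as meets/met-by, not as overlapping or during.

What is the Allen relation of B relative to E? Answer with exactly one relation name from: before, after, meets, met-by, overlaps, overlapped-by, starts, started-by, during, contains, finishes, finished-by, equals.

B = [Thu 02:00, Fri 06:00]; E = [Wed 15:00, Thu 08:00].
Compare endpoints: B.start > E.start, B.start < E.end, B.end > E.start, B.end > E.end.
That pattern is 'overlapped-by'.

overlapped-by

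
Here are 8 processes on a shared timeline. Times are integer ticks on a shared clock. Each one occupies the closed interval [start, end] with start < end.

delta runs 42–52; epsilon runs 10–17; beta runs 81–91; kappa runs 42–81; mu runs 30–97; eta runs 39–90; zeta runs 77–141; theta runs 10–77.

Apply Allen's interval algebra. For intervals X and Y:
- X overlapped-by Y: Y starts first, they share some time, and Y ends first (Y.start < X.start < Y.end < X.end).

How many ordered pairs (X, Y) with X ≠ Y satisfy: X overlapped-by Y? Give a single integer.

7

Checking all 56 ordered pairs for relation 'overlapped-by'; matching pairs in alphabetical order:
(beta, eta): beta overlapped-by eta ✓
(eta, theta): eta overlapped-by theta ✓
(kappa, theta): kappa overlapped-by theta ✓
(mu, theta): mu overlapped-by theta ✓
(zeta, eta): zeta overlapped-by eta ✓
(zeta, kappa): zeta overlapped-by kappa ✓
(zeta, mu): zeta overlapped-by mu ✓
Count: 7.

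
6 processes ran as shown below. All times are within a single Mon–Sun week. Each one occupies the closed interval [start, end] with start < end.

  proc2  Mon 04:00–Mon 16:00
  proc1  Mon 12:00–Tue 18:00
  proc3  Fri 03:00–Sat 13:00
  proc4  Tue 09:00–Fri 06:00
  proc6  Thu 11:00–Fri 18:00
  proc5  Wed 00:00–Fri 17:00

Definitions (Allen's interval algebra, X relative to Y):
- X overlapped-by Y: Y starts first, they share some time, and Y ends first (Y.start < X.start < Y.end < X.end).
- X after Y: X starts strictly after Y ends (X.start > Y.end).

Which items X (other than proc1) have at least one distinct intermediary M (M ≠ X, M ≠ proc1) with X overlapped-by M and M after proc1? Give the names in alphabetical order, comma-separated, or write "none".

Target proc1 = [Mon 12:00, Tue 18:00].
Intermediaries M with M after proc1: proc3, proc5, proc6.
Via proc3 — items with X overlapped-by proc3: none.
Via proc5 — items with X overlapped-by proc5: proc3, proc6.
Via proc6 — items with X overlapped-by proc6: proc3.
Union: proc3, proc6.

proc3, proc6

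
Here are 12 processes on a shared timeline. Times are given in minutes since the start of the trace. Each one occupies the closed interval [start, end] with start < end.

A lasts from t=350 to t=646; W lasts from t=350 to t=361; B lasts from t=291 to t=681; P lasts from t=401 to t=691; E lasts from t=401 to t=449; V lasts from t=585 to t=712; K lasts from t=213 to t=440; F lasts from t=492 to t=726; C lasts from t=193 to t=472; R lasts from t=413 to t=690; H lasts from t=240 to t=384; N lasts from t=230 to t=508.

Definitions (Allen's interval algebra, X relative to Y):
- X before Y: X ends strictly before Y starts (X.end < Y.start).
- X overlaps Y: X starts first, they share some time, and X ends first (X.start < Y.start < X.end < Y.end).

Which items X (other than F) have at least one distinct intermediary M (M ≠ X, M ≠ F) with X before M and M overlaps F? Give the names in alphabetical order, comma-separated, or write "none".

H, W

Target F = [t=492, t=726].
Intermediaries M with M overlaps F: A, B, N, P, R.
Via A — items with X before A: none.
Via B — items with X before B: none.
Via N — items with X before N: none.
Via P — items with X before P: H, W.
Via R — items with X before R: H, W.
Union: H, W.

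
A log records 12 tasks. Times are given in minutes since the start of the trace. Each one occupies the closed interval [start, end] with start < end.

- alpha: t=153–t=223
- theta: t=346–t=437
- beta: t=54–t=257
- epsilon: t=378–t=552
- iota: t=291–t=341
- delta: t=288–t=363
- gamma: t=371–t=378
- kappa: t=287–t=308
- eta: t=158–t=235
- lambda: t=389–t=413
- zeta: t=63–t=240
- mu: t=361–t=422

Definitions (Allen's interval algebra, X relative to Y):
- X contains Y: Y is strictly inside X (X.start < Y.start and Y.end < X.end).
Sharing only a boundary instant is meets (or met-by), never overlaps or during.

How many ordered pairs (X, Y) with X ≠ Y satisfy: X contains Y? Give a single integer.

12

Checking all 132 ordered pairs for relation 'contains'; matching pairs in alphabetical order:
(beta, alpha): beta contains alpha ✓
(beta, eta): beta contains eta ✓
(beta, zeta): beta contains zeta ✓
(delta, iota): delta contains iota ✓
(epsilon, lambda): epsilon contains lambda ✓
(mu, gamma): mu contains gamma ✓
(mu, lambda): mu contains lambda ✓
(theta, gamma): theta contains gamma ✓
(theta, lambda): theta contains lambda ✓
(theta, mu): theta contains mu ✓
(zeta, alpha): zeta contains alpha ✓
(zeta, eta): zeta contains eta ✓
Count: 12.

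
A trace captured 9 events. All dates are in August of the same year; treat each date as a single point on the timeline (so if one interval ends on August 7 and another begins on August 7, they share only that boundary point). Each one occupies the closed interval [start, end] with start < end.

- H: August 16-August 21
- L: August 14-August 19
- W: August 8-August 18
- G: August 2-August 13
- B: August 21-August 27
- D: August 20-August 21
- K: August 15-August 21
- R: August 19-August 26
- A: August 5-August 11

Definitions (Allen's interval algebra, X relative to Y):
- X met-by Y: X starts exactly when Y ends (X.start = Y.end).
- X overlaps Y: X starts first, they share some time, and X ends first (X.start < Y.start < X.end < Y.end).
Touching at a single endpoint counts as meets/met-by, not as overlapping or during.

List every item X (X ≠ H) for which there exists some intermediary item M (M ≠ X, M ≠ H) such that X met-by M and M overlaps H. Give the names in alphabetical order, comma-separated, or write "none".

Target H = [August 16, August 21].
Intermediaries M with M overlaps H: L, W.
Via L — items with X met-by L: R.
Via W — items with X met-by W: none.
Union: R.

R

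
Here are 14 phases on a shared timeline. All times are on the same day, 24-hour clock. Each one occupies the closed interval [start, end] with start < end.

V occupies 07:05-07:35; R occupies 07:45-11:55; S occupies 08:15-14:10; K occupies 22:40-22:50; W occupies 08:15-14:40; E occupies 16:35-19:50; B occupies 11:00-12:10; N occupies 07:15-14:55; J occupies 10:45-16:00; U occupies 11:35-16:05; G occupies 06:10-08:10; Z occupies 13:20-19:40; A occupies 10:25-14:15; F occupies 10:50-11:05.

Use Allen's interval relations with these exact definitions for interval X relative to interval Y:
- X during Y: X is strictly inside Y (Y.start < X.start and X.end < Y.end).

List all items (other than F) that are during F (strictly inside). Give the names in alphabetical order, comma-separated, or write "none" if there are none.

Target F = [10:50, 11:05].
A [10:25, 14:15] → contains → no.
B [11:00, 12:10] → overlapped-by → no.
E [16:35, 19:50] → after → no.
G [06:10, 08:10] → before → no.
J [10:45, 16:00] → contains → no.
K [22:40, 22:50] → after → no.
N [07:15, 14:55] → contains → no.
R [07:45, 11:55] → contains → no.
S [08:15, 14:10] → contains → no.
U [11:35, 16:05] → after → no.
V [07:05, 07:35] → before → no.
W [08:15, 14:40] → contains → no.
Z [13:20, 19:40] → after → no.
Result: none.

none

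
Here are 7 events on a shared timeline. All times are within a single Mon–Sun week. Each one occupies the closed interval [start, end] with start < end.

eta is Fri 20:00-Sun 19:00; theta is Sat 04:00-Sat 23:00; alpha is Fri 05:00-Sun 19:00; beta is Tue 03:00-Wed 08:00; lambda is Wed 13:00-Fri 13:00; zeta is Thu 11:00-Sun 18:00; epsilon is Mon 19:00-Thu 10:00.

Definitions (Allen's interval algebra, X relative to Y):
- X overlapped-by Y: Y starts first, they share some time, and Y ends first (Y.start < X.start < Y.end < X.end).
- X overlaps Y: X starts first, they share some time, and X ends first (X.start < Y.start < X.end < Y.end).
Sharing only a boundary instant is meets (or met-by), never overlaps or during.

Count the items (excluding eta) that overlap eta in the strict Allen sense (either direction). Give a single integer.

Target eta = [Fri 20:00, Sun 19:00].
alpha [Fri 05:00, Sun 19:00] → finished-by → no.
beta [Tue 03:00, Wed 08:00] → before → no.
epsilon [Mon 19:00, Thu 10:00] → before → no.
lambda [Wed 13:00, Fri 13:00] → before → no.
theta [Sat 04:00, Sat 23:00] → during → no.
zeta [Thu 11:00, Sun 18:00] → overlaps → counts.
Total: 1.

1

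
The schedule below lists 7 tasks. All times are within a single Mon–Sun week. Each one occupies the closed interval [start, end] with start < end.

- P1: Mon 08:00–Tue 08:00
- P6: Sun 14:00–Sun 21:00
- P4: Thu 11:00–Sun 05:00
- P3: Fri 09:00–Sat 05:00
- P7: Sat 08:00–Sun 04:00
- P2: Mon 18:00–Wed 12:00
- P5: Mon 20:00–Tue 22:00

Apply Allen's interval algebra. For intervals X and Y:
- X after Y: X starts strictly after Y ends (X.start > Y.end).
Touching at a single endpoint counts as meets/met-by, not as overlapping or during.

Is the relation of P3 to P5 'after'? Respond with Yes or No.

Yes

P3 = [Fri 09:00, Sat 05:00], P5 = [Mon 20:00, Tue 22:00].
Actual relation of P3 to P5: after.
Asked whether 'after' holds → Yes.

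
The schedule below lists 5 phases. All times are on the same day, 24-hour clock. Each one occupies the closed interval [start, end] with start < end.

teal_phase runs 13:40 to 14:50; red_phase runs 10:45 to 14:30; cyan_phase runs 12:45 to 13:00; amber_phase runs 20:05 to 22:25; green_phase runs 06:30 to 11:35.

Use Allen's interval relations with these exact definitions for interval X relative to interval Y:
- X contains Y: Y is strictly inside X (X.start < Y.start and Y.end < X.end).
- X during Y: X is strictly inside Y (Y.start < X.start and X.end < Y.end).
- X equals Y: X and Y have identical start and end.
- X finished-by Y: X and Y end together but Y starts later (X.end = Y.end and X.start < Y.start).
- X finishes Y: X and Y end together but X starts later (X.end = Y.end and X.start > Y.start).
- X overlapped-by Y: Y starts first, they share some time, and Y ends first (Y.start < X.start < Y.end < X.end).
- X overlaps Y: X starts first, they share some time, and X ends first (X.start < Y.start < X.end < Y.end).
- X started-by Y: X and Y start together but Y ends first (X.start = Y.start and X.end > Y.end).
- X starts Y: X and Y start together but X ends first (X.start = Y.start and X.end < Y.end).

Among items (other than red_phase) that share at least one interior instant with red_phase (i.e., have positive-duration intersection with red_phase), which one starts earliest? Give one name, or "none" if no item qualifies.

Target red_phase = [10:45, 14:30].
amber_phase [20:05, 22:25] → after → excluded.
cyan_phase [12:45, 13:00] → during → candidate.
green_phase [06:30, 11:35] → overlaps → candidate.
teal_phase [13:40, 14:50] → overlapped-by → candidate.
Among candidates, earliest start is 06:30 → green_phase.

green_phase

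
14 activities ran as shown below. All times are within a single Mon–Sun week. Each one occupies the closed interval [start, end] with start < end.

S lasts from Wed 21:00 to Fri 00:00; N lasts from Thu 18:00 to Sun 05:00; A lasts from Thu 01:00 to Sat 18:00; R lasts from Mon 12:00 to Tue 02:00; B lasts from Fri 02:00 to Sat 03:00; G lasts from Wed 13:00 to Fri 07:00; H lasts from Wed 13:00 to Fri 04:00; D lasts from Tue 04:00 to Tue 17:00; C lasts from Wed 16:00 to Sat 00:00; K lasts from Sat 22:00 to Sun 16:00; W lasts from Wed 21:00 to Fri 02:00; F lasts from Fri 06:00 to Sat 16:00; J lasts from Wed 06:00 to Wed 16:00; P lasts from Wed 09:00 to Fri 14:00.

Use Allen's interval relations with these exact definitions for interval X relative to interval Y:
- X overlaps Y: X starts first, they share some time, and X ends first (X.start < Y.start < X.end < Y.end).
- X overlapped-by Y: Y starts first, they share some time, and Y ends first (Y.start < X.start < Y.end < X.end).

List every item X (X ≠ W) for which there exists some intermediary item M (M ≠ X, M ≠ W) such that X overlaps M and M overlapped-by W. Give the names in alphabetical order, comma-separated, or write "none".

Target W = [Wed 21:00, Fri 02:00].
Intermediaries M with M overlapped-by W: A, N.
Via A — items with X overlaps A: C, G, H, P, S.
Via N — items with X overlaps N: A, C, G, H, P, S.
Union: A, C, G, H, P, S.

A, C, G, H, P, S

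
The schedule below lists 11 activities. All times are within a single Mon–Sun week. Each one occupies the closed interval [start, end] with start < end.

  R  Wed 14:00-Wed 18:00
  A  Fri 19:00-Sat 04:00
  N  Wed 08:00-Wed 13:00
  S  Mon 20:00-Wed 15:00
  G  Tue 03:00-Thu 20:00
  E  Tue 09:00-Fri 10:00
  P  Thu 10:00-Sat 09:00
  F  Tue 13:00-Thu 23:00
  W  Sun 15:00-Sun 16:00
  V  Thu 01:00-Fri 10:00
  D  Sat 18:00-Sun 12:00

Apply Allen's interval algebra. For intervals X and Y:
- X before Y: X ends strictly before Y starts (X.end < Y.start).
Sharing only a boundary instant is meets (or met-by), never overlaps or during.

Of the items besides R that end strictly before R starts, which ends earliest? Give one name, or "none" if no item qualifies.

N

Target R = [Wed 14:00, Wed 18:00].
A [Fri 19:00, Sat 04:00] → after → excluded.
D [Sat 18:00, Sun 12:00] → after → excluded.
E [Tue 09:00, Fri 10:00] → contains → excluded.
F [Tue 13:00, Thu 23:00] → contains → excluded.
G [Tue 03:00, Thu 20:00] → contains → excluded.
N [Wed 08:00, Wed 13:00] → before → candidate.
P [Thu 10:00, Sat 09:00] → after → excluded.
S [Mon 20:00, Wed 15:00] → overlaps → excluded.
V [Thu 01:00, Fri 10:00] → after → excluded.
W [Sun 15:00, Sun 16:00] → after → excluded.
Among candidates, earliest end is Wed 13:00 → N.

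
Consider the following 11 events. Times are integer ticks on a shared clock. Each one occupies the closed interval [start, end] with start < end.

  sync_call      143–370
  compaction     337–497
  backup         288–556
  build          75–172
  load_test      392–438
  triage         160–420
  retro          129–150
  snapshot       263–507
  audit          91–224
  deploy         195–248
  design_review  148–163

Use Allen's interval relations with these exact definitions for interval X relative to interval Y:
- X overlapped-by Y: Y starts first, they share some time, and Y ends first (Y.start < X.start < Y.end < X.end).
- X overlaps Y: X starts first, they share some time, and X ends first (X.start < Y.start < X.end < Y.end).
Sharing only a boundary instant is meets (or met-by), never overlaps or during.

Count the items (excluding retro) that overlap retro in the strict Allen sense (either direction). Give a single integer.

2

Target retro = [129, 150].
audit [91, 224] → contains → no.
backup [288, 556] → after → no.
build [75, 172] → contains → no.
compaction [337, 497] → after → no.
deploy [195, 248] → after → no.
design_review [148, 163] → overlapped-by → counts.
load_test [392, 438] → after → no.
snapshot [263, 507] → after → no.
sync_call [143, 370] → overlapped-by → counts.
triage [160, 420] → after → no.
Total: 2.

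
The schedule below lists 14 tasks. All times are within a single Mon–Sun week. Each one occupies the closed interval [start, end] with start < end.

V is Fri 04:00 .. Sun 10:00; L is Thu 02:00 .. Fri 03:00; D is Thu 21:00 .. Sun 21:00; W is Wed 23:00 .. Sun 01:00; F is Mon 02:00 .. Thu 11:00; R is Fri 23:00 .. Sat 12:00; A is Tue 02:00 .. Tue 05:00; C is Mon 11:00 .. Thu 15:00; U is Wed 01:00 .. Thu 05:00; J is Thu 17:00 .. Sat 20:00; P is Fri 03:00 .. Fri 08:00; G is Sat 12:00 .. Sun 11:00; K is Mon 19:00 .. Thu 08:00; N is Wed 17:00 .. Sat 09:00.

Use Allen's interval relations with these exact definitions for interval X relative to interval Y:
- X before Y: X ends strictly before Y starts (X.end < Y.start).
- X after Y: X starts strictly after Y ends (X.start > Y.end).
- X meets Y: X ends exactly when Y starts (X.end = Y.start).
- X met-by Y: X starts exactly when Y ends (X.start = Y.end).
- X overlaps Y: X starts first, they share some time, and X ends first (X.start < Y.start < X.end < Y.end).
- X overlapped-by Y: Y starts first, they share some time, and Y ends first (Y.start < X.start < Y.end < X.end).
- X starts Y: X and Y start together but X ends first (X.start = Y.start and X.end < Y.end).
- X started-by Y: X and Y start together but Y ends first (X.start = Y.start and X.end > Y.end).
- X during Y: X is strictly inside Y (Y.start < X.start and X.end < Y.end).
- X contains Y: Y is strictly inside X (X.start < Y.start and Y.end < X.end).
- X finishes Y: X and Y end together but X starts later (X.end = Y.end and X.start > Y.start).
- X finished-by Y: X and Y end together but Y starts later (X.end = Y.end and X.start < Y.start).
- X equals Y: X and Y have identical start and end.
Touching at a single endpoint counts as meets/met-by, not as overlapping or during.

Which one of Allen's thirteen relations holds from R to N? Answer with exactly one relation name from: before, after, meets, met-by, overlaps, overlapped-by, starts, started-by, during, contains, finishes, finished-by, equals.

overlapped-by

R = [Fri 23:00, Sat 12:00]; N = [Wed 17:00, Sat 09:00].
Compare endpoints: R.start > N.start, R.start < N.end, R.end > N.start, R.end > N.end.
That pattern is 'overlapped-by'.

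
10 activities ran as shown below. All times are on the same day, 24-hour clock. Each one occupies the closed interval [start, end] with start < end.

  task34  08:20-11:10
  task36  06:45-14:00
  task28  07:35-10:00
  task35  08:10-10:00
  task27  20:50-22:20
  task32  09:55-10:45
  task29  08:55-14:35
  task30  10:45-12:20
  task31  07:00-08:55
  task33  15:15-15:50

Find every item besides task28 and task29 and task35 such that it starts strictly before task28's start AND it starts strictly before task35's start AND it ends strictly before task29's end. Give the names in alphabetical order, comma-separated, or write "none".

task31, task36

Conditions: its start is strictly before task28's start (X.start < 07:35) AND its start is strictly before task35's start (X.start < 08:10) AND its end is strictly before task29's end (X.end < 14:35).
task27: start 20:50 < 07:35? ✗; start 20:50 < 08:10? ✗; end 22:20 < 14:35? ✗ → no.
task30: start 10:45 < 07:35? ✗; start 10:45 < 08:10? ✗; end 12:20 < 14:35? ✓ → no.
task31: start 07:00 < 07:35? ✓; start 07:00 < 08:10? ✓; end 08:55 < 14:35? ✓ → yes.
task32: start 09:55 < 07:35? ✗; start 09:55 < 08:10? ✗; end 10:45 < 14:35? ✓ → no.
task33: start 15:15 < 07:35? ✗; start 15:15 < 08:10? ✗; end 15:50 < 14:35? ✗ → no.
task34: start 08:20 < 07:35? ✗; start 08:20 < 08:10? ✗; end 11:10 < 14:35? ✓ → no.
task36: start 06:45 < 07:35? ✓; start 06:45 < 08:10? ✓; end 14:00 < 14:35? ✓ → yes.
Result: task31, task36.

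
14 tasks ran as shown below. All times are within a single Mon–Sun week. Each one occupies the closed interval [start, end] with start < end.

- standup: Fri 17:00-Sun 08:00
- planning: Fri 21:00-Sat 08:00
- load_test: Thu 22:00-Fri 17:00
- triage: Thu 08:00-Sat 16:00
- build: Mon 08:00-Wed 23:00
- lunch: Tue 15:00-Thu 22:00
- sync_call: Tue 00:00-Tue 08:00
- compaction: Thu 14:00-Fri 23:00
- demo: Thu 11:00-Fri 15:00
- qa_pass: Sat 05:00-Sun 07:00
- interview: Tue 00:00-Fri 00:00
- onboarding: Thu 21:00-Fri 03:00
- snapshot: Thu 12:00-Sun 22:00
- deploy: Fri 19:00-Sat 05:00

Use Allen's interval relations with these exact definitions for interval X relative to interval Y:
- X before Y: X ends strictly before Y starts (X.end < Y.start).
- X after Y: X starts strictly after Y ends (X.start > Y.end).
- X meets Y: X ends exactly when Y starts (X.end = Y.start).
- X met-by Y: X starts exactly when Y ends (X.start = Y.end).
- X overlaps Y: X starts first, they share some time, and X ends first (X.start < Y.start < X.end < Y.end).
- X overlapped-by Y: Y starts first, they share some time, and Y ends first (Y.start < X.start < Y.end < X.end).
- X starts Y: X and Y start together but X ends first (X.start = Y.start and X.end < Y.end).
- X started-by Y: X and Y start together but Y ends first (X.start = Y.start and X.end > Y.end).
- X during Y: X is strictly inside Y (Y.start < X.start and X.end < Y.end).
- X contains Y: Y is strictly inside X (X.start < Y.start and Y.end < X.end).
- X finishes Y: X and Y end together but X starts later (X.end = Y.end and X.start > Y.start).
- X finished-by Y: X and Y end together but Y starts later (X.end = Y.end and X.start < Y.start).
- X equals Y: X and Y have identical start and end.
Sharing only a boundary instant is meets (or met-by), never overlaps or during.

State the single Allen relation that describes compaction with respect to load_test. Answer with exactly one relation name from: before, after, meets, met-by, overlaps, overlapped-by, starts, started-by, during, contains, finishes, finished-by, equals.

contains

compaction = [Thu 14:00, Fri 23:00]; load_test = [Thu 22:00, Fri 17:00].
Compare endpoints: compaction.start < load_test.start, compaction.start < load_test.end, compaction.end > load_test.start, compaction.end > load_test.end.
That pattern is 'contains'.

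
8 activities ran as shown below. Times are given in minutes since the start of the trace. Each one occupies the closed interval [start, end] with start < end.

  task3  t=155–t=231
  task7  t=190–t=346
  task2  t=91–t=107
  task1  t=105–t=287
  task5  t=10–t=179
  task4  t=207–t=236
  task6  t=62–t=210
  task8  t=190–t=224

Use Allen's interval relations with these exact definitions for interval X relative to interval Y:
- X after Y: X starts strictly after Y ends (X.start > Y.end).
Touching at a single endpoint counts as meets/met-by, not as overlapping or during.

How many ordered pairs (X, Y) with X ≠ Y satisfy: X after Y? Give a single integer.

Checking all 56 ordered pairs for relation 'after'; matching pairs in alphabetical order:
(task3, task2): task3 after task2 ✓
(task4, task2): task4 after task2 ✓
(task4, task5): task4 after task5 ✓
(task7, task2): task7 after task2 ✓
(task7, task5): task7 after task5 ✓
(task8, task2): task8 after task2 ✓
(task8, task5): task8 after task5 ✓
Count: 7.

7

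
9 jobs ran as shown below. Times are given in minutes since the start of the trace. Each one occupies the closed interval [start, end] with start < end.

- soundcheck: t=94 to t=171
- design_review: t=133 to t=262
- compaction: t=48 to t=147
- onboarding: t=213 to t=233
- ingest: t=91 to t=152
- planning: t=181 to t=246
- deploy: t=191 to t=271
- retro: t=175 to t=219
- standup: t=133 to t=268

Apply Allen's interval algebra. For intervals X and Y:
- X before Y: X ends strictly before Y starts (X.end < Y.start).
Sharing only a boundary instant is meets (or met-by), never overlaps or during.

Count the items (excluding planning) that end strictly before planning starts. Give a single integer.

3

Target planning = [t=181, t=246].
compaction [t=48, t=147] → before → counts.
deploy [t=191, t=271] → overlapped-by → no.
design_review [t=133, t=262] → contains → no.
ingest [t=91, t=152] → before → counts.
onboarding [t=213, t=233] → during → no.
retro [t=175, t=219] → overlaps → no.
soundcheck [t=94, t=171] → before → counts.
standup [t=133, t=268] → contains → no.
Total: 3.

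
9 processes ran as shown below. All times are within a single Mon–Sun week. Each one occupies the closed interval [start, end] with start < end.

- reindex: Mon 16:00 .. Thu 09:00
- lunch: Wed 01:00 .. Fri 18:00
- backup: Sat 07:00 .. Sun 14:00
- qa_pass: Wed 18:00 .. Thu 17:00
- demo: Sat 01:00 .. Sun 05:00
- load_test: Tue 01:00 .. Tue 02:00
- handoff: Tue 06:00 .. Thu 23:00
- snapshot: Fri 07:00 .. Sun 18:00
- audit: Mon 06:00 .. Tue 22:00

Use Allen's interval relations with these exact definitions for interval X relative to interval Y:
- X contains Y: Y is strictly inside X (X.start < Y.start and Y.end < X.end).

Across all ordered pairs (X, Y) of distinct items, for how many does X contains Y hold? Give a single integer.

Checking all 72 ordered pairs for relation 'contains'; matching pairs in alphabetical order:
(audit, load_test): audit contains load_test ✓
(handoff, qa_pass): handoff contains qa_pass ✓
(lunch, qa_pass): lunch contains qa_pass ✓
(reindex, load_test): reindex contains load_test ✓
(snapshot, backup): snapshot contains backup ✓
(snapshot, demo): snapshot contains demo ✓
Count: 6.

6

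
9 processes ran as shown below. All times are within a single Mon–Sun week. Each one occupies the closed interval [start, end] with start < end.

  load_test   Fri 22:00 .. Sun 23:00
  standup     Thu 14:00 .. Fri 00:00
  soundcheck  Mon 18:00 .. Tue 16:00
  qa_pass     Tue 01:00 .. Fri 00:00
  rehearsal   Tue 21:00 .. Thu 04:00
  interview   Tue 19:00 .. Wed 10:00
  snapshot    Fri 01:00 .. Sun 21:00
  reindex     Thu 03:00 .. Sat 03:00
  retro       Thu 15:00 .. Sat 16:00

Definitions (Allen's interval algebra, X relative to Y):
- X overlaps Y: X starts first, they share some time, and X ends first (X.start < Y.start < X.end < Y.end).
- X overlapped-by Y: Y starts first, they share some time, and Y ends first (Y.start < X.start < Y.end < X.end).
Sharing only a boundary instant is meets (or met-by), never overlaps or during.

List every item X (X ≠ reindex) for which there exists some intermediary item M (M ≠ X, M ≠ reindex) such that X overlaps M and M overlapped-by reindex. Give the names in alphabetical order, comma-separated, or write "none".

qa_pass, retro, snapshot, standup

Target reindex = [Thu 03:00, Sat 03:00].
Intermediaries M with M overlapped-by reindex: load_test, retro, snapshot.
Via load_test — items with X overlaps load_test: retro, snapshot.
Via retro — items with X overlaps retro: qa_pass, standup.
Via snapshot — items with X overlaps snapshot: retro.
Union: qa_pass, retro, snapshot, standup.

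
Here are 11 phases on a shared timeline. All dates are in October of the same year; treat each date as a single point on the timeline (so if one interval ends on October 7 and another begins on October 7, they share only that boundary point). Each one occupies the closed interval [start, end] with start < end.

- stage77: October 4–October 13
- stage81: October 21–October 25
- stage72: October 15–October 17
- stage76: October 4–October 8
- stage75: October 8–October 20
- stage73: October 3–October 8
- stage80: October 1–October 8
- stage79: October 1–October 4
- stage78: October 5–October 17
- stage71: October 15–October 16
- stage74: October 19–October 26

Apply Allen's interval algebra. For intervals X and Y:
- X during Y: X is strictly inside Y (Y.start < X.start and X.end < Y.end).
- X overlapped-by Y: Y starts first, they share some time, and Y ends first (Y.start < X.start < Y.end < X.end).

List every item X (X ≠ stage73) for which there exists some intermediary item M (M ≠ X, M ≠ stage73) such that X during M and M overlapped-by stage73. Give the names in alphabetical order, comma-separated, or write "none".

stage71

Target stage73 = [October 3, October 8].
Intermediaries M with M overlapped-by stage73: stage77, stage78.
Via stage77 — items with X during stage77: none.
Via stage78 — items with X during stage78: stage71.
Union: stage71.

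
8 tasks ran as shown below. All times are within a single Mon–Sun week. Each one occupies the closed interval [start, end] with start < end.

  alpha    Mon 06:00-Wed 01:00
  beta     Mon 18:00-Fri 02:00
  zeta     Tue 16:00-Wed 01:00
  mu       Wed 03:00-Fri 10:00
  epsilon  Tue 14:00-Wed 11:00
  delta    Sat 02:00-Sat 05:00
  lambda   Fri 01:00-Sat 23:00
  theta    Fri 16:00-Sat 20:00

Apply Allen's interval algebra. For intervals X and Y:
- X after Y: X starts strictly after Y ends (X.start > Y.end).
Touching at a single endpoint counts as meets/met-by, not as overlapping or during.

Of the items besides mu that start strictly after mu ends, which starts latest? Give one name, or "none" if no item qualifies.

delta

Target mu = [Wed 03:00, Fri 10:00].
alpha [Mon 06:00, Wed 01:00] → before → excluded.
beta [Mon 18:00, Fri 02:00] → overlaps → excluded.
delta [Sat 02:00, Sat 05:00] → after → candidate.
epsilon [Tue 14:00, Wed 11:00] → overlaps → excluded.
lambda [Fri 01:00, Sat 23:00] → overlapped-by → excluded.
theta [Fri 16:00, Sat 20:00] → after → candidate.
zeta [Tue 16:00, Wed 01:00] → before → excluded.
Among candidates, latest start is Sat 02:00 → delta.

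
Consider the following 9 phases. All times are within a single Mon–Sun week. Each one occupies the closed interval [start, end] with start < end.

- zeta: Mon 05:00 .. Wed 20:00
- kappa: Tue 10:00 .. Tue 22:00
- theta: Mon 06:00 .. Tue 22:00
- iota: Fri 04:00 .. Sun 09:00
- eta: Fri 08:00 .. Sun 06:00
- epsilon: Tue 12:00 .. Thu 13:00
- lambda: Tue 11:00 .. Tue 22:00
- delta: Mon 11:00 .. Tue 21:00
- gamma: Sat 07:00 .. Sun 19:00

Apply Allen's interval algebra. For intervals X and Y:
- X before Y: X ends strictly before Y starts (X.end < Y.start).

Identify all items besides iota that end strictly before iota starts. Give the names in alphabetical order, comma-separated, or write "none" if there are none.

Target iota = [Fri 04:00, Sun 09:00].
delta [Mon 11:00, Tue 21:00] → before → yes.
epsilon [Tue 12:00, Thu 13:00] → before → yes.
eta [Fri 08:00, Sun 06:00] → during → no.
gamma [Sat 07:00, Sun 19:00] → overlapped-by → no.
kappa [Tue 10:00, Tue 22:00] → before → yes.
lambda [Tue 11:00, Tue 22:00] → before → yes.
theta [Mon 06:00, Tue 22:00] → before → yes.
zeta [Mon 05:00, Wed 20:00] → before → yes.
Result: delta, epsilon, kappa, lambda, theta, zeta.

delta, epsilon, kappa, lambda, theta, zeta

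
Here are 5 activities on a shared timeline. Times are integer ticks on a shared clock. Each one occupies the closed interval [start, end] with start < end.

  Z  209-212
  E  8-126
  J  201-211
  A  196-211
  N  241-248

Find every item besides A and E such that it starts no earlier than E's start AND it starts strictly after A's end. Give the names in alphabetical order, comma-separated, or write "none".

Conditions: its start is no earlier than E's start (X.start >= 8) AND its start is strictly after A's end (X.start > 211).
J: start 201 >= 8? ✓; start 201 > 211? ✗ → no.
N: start 241 >= 8? ✓; start 241 > 211? ✓ → yes.
Z: start 209 >= 8? ✓; start 209 > 211? ✗ → no.
Result: N.

N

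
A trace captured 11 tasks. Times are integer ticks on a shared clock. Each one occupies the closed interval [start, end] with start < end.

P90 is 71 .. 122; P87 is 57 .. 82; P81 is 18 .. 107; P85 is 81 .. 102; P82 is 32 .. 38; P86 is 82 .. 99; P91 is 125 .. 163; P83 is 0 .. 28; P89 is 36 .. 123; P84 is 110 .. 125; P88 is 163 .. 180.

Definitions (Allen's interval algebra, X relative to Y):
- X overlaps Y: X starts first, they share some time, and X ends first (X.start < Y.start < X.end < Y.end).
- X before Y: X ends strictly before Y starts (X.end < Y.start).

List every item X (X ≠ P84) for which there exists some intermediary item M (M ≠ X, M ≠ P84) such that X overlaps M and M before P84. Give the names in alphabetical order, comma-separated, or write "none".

Target P84 = [110, 125].
Intermediaries M with M before P84: P81, P82, P83, P85, P86, P87.
Via P81 — items with X overlaps P81: P83.
Via P82 — items with X overlaps P82: none.
Via P83 — items with X overlaps P83: none.
Via P85 — items with X overlaps P85: P87.
Via P86 — items with X overlaps P86: none.
Via P87 — items with X overlaps P87: none.
Union: P83, P87.

P83, P87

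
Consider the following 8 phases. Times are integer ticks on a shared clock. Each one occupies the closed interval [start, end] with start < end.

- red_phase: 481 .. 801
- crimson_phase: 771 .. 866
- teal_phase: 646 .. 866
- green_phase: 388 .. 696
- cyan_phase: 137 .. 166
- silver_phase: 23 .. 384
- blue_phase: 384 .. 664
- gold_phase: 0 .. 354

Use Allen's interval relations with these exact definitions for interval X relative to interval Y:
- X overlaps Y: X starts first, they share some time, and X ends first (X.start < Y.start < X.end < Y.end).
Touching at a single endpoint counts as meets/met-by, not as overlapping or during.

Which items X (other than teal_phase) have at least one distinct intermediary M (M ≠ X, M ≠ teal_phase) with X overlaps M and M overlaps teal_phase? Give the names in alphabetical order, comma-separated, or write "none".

Target teal_phase = [646, 866].
Intermediaries M with M overlaps teal_phase: blue_phase, green_phase, red_phase.
Via blue_phase — items with X overlaps blue_phase: none.
Via green_phase — items with X overlaps green_phase: blue_phase.
Via red_phase — items with X overlaps red_phase: blue_phase, green_phase.
Union: blue_phase, green_phase.

blue_phase, green_phase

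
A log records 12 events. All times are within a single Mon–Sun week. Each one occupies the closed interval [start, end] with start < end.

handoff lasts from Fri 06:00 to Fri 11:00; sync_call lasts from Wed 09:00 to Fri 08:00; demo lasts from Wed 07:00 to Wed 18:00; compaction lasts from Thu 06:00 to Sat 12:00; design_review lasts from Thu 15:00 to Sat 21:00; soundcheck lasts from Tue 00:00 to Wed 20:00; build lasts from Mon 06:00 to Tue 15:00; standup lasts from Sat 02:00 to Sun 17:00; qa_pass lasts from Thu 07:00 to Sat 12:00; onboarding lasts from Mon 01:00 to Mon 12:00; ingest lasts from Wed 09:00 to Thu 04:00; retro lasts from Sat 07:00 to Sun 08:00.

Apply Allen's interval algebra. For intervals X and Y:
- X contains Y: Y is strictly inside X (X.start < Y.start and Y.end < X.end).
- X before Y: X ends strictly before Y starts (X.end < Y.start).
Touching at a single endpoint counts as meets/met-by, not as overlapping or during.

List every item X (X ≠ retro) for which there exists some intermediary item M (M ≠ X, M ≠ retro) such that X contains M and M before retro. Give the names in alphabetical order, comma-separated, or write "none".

compaction, design_review, qa_pass, soundcheck

Target retro = [Sat 07:00, Sun 08:00].
Intermediaries M with M before retro: build, demo, handoff, ingest, onboarding, soundcheck, sync_call.
Via build — items with X contains build: none.
Via demo — items with X contains demo: soundcheck.
Via handoff — items with X contains handoff: compaction, design_review, qa_pass.
Via ingest — items with X contains ingest: none.
Via onboarding — items with X contains onboarding: none.
Via soundcheck — items with X contains soundcheck: none.
Via sync_call — items with X contains sync_call: none.
Union: compaction, design_review, qa_pass, soundcheck.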